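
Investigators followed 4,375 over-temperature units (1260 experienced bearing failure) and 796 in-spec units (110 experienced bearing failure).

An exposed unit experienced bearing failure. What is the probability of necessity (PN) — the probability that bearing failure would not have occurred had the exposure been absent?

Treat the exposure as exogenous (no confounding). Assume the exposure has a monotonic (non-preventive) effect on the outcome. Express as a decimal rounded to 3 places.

PN ≈ 0.520

p₁ = P(outcome | exposed) = 1260/4375 = 0.288
p₀ = P(outcome | unexposed) = 110/796 = 0.13819
Under exogeneity and monotonicity, PN = (p₁ − p₀) / p₁.
PN = (0.288 − 0.13819) / 0.288 = 0.14981 / 0.288 ≈ 0.5202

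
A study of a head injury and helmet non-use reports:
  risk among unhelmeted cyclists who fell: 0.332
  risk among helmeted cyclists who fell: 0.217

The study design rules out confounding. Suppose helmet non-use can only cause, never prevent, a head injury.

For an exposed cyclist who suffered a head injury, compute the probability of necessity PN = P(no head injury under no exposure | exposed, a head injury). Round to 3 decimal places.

Let p₁ = 0.332, p₀ = 0.217.
Under exogeneity and monotonicity, PN = (p₁ − p₀) / p₁.
PN = (0.332 − 0.217) / 0.332 = 0.115 / 0.332 ≈ 0.3464

PN ≈ 0.346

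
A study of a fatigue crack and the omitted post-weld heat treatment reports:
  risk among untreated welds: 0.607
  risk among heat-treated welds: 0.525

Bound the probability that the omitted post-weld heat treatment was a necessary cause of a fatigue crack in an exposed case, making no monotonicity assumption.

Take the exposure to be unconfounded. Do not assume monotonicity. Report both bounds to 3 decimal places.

0.135 ≤ PN ≤ 0.783

Let p₁ = 0.607, p₀ = 0.525.
Under exogeneity alone the bounds on PN are max{0,(p₁−p₀)/p₁} ≤ PN ≤ min{1,(1−p₀)/p₁}.
  lower = (p₁ − p₀)/p₁ = 0.082 / 0.607 ≈ 0.1351
  upper = min{1, (1 − p₀)/p₁} = 0.475 / 0.607 ≈ 0.7825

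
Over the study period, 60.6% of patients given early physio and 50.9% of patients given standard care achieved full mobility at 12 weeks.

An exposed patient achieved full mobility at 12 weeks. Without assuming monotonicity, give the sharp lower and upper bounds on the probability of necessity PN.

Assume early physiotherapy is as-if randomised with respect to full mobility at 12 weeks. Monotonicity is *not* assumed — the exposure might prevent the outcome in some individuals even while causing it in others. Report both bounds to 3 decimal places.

p₁ = 0.606, p₀ = 0.509.
Under exogeneity alone the bounds on PN are max{0,(p₁−p₀)/p₁} ≤ PN ≤ min{1,(1−p₀)/p₁}.
  lower = (p₁ − p₀)/p₁ = 0.097 / 0.606 ≈ 0.1601
  upper = min{1, (1 − p₀)/p₁} = 0.491 / 0.606 ≈ 0.8102

0.160 ≤ PN ≤ 0.810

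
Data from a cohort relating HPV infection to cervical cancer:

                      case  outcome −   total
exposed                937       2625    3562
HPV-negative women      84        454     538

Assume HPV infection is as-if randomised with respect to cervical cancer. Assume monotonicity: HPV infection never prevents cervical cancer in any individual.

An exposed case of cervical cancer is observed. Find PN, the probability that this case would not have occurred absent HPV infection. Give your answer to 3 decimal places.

p₁ = P(outcome | exposed) = 937/3562 = 0.26305
p₀ = P(outcome | unexposed) = 84/538 = 0.15613
Under exogeneity and monotonicity, PN = (p₁ − p₀) / p₁.
PN = (0.26305 − 0.15613) / 0.26305 = 0.10692 / 0.26305 ≈ 0.4065

PN ≈ 0.406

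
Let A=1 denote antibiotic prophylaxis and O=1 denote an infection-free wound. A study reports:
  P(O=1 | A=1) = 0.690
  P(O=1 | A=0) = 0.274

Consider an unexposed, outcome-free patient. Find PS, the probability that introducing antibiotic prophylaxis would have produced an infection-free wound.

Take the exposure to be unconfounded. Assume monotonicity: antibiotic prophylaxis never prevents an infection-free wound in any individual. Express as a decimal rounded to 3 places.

PS ≈ 0.573

Let p₁ = 0.69, p₀ = 0.274.
Under exogeneity and monotonicity, PS = (p₁ − p₀) / (1 − p₀).
PS = (0.69 − 0.274) / (1 − 0.274) = 0.416 / 0.726 ≈ 0.5730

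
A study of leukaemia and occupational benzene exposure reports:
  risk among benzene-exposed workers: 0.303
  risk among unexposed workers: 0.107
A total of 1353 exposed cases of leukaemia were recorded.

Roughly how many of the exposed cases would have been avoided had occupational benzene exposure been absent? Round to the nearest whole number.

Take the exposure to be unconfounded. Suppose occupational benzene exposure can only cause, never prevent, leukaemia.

about 875 cases

Let p₁ = 0.303, p₀ = 0.107.
PN = (p₁ − p₀)/p₁ = (0.303 − 0.107) / 0.303 ≈ 0.64686.
Attributable cases ≈ PN × (exposed cases) = 0.64686 × 1353 ≈ 875.21.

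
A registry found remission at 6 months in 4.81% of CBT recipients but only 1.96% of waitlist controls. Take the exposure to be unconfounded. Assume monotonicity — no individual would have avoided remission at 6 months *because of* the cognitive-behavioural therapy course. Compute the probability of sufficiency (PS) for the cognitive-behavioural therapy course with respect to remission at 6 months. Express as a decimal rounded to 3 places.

PS ≈ 0.029

p₁ = 0.0481, p₀ = 0.0196.
Under exogeneity and monotonicity, PS = (p₁ − p₀) / (1 − p₀).
PS = (0.0481 − 0.0196) / (1 − 0.0196) = 0.0285 / 0.9804 ≈ 0.0291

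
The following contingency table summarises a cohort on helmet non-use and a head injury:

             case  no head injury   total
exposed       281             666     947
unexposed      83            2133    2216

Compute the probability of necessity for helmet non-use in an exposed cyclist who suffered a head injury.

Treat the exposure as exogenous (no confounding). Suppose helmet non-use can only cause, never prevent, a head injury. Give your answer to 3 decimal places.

PN ≈ 0.874

p₁ = P(outcome | exposed) = 281/947 = 0.29673
p₀ = P(outcome | unexposed) = 83/2216 = 0.037455
Under exogeneity and monotonicity, PN = (p₁ − p₀)/p₁.
PN = (0.29673 − 0.037455) / 0.29673 ≈ 0.8738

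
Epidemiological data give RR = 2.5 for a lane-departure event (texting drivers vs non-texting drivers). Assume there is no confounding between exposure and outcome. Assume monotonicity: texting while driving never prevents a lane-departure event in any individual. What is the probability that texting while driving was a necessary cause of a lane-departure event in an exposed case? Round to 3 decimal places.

PN ≈ 0.600

Under exogeneity and monotonicity, PN = (RR − 1) / RR = 1 − 1/RR.
PN = (2.5 − 1) / 2.5 = 1.5 / 2.5 ≈ 0.6000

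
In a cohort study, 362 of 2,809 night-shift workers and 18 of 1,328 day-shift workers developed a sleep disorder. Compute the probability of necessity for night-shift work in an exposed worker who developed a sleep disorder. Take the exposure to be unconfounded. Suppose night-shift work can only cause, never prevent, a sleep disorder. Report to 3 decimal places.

p₁ = P(outcome | exposed) = 362/2809 = 0.12887
p₀ = P(outcome | unexposed) = 18/1328 = 0.013554
Under exogeneity and monotonicity, PN = (p₁ − p₀) / p₁.
PN = (0.12887 − 0.013554) / 0.12887 = 0.11532 / 0.12887 ≈ 0.8948

PN ≈ 0.895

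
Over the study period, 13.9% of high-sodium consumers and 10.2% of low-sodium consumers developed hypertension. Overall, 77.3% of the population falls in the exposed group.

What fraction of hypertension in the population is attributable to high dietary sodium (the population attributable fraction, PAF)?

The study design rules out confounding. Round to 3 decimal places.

PAF ≈ 0.219

p₁ = 0.139, p₀ = 0.102.
Overall risk P(Y=1) = π·p₁ + (1−π)·p₀ = 0.773×0.139 + 0.227×0.102 = 0.1306.
Under exogeneity, PAF = [P(Y=1) − p₀] / P(Y=1).
PAF = (0.1306 − 0.102) / 0.1306 ≈ 0.2190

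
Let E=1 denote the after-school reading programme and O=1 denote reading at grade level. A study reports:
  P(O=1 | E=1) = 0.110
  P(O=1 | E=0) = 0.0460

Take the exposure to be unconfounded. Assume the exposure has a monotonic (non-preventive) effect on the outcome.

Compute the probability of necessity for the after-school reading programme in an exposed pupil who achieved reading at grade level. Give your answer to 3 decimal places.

Let p₁ = 0.11, p₀ = 0.046.
Under exogeneity and monotonicity, PN = (p₁ − p₀) / p₁.
PN = (0.11 − 0.046) / 0.11 = 0.064 / 0.11 ≈ 0.5818

PN ≈ 0.582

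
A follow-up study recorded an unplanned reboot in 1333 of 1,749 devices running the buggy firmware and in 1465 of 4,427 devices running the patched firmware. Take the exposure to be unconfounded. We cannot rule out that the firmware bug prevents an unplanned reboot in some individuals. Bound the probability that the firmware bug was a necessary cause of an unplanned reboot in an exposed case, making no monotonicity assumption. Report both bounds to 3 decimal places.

0.566 ≤ PN ≤ 0.878

p₁ = P(outcome | exposed) = 1333/1749 = 0.76215
p₀ = P(outcome | unexposed) = 1465/4427 = 0.33092
Under exogeneity alone the bounds on PN are max{0,(p₁−p₀)/p₁} ≤ PN ≤ min{1,(1−p₀)/p₁}.
  lower = (p₁ − p₀)/p₁ = 0.43123 / 0.76215 ≈ 0.5658
  upper = min{1, (1 − p₀)/p₁} = 0.66908 / 0.76215 ≈ 0.8779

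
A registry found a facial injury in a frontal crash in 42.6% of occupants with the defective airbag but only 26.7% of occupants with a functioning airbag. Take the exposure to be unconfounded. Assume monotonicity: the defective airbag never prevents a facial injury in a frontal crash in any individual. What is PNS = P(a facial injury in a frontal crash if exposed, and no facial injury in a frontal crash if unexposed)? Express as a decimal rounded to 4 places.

p₁ = 0.426, p₀ = 0.267.
Under exogeneity and monotonicity, PNS = p₁ − p₀.
PNS = 0.426 − 0.267 = 0.159

PNS ≈ 0.1590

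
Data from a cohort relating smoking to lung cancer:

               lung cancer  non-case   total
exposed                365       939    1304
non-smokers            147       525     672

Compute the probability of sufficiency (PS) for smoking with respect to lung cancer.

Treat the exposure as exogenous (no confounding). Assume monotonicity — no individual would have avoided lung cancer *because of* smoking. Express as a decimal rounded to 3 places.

p₁ = P(outcome | exposed) = 365/1304 = 0.27991
p₀ = P(outcome | unexposed) = 147/672 = 0.21875
Under exogeneity and monotonicity, PS = (p₁ − p₀)/(1 − p₀).
PS = (0.27991 − 0.21875) / 0.78125 ≈ 0.0783

PS ≈ 0.078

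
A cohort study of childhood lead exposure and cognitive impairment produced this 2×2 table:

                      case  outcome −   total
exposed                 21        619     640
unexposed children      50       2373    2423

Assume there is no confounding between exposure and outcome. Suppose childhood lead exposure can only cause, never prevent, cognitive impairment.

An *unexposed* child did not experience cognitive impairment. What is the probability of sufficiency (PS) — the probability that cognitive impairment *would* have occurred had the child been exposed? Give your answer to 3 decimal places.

PS ≈ 0.012

p₁ = P(outcome | exposed) = 21/640 = 0.032813
p₀ = P(outcome | unexposed) = 50/2423 = 0.020636
Under exogeneity and monotonicity, PS = (p₁ − p₀)/(1 − p₀).
PS = (0.032813 − 0.020636) / 0.97936 ≈ 0.0124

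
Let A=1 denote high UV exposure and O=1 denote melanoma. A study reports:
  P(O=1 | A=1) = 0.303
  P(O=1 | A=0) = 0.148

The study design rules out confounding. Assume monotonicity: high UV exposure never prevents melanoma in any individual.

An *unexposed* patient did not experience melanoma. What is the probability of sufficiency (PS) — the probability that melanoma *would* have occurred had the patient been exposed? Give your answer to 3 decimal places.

PS ≈ 0.182

Let p₁ = 0.303, p₀ = 0.148.
Under exogeneity and monotonicity, PS = (p₁ − p₀) / (1 − p₀).
PS = (0.303 − 0.148) / (1 − 0.148) = 0.155 / 0.852 ≈ 0.1819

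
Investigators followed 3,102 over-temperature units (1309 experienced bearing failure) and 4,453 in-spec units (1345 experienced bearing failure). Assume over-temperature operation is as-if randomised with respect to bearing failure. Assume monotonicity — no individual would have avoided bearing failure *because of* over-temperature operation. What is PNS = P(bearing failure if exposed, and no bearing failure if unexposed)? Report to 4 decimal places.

p₁ = P(outcome | exposed) = 1309/3102 = 0.42199
p₀ = P(outcome | unexposed) = 1345/4453 = 0.30204
Under exogeneity and monotonicity, PNS = p₁ − p₀.
PNS = 0.42199 − 0.30204 = 0.11994

PNS ≈ 0.1199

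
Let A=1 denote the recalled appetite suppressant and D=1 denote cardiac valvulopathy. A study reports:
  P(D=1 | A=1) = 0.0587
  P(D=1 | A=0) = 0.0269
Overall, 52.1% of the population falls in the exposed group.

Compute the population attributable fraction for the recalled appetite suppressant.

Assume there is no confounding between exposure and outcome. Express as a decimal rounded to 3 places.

PAF ≈ 0.381

Let p₁ = 0.0587, p₀ = 0.0269.
Overall risk P(Y=1) = π·p₁ + (1−π)·p₀ = 0.521×0.0587 + 0.479×0.0269 = 0.043468.
Under exogeneity, PAF = [P(Y=1) − p₀] / P(Y=1).
PAF = (0.043468 − 0.0269) / 0.043468 ≈ 0.3812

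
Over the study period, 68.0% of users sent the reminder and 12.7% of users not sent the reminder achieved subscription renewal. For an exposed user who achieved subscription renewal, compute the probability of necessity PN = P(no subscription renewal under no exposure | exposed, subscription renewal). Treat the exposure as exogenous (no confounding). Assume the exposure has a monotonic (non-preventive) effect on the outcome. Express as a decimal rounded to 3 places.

PN ≈ 0.813

p₁ = 0.68, p₀ = 0.127.
Under exogeneity and monotonicity, PN = (p₁ − p₀) / p₁.
PN = (0.68 − 0.127) / 0.68 = 0.553 / 0.68 ≈ 0.8132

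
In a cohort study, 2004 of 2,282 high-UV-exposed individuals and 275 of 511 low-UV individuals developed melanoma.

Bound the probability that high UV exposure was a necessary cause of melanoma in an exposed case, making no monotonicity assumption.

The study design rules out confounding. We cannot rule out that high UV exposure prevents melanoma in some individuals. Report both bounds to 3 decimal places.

p₁ = P(outcome | exposed) = 2004/2282 = 0.87818
p₀ = P(outcome | unexposed) = 275/511 = 0.53816
Under exogeneity alone the bounds on PN are max{0,(p₁−p₀)/p₁} ≤ PN ≤ min{1,(1−p₀)/p₁}.
  lower = (p₁ − p₀)/p₁ = 0.34002 / 0.87818 ≈ 0.3872
  upper = min{1, (1 − p₀)/p₁} = 0.46184 / 0.87818 ≈ 0.5259

0.387 ≤ PN ≤ 0.526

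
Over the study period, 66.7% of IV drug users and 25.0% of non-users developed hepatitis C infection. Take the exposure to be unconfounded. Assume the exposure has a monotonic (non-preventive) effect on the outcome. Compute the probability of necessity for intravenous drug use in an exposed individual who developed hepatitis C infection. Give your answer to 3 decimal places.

PN ≈ 0.625

p₁ = 0.667, p₀ = 0.25.
Under exogeneity and monotonicity, PN = (p₁ − p₀) / p₁.
PN = (0.667 − 0.25) / 0.667 = 0.417 / 0.667 ≈ 0.6252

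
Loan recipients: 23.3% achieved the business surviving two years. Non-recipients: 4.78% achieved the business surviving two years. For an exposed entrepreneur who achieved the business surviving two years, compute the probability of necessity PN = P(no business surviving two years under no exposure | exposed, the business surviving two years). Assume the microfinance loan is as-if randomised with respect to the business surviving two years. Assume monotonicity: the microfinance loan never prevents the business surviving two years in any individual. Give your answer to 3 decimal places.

p₁ = 0.233, p₀ = 0.0478.
Under exogeneity and monotonicity, PN = (p₁ − p₀) / p₁.
PN = (0.233 − 0.0478) / 0.233 = 0.1852 / 0.233 ≈ 0.7948

PN ≈ 0.795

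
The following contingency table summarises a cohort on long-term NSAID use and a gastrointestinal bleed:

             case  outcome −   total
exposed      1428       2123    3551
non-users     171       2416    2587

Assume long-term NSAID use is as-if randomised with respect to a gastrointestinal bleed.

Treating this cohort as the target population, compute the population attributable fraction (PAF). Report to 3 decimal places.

PAF ≈ 0.746

p₁ = P(outcome | exposed) = 1428/3551 = 0.40214
p₀ = P(outcome | unexposed) = 171/2587 = 0.0661
Exposure prevalence π = 3551/6138 = 0.57853; overall risk P(Y=1) = 0.26051.
Under exogeneity, PAF = [P(Y=1) − p₀]/P(Y=1).
PAF = (0.26051 − 0.0661) / 0.26051 ≈ 0.7463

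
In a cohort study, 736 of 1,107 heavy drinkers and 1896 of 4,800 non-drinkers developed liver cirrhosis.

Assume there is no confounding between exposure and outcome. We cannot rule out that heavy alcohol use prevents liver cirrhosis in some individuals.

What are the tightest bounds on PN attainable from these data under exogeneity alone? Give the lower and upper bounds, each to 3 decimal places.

0.406 ≤ PN ≤ 0.910

p₁ = P(outcome | exposed) = 736/1107 = 0.66486
p₀ = P(outcome | unexposed) = 1896/4800 = 0.395
Under exogeneity alone the bounds on PN are max{0,(p₁−p₀)/p₁} ≤ PN ≤ min{1,(1−p₀)/p₁}.
  lower = (p₁ − p₀)/p₁ = 0.26986 / 0.66486 ≈ 0.4059
  upper = min{1, (1 − p₀)/p₁} = 0.605 / 0.66486 ≈ 0.9100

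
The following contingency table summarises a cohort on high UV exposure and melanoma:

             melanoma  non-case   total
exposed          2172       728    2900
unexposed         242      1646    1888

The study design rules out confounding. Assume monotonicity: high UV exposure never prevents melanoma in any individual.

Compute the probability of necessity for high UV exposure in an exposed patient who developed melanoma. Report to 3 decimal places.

PN ≈ 0.829

p₁ = P(outcome | exposed) = 2172/2900 = 0.74897
p₀ = P(outcome | unexposed) = 242/1888 = 0.12818
Under exogeneity and monotonicity, PN = (p₁ − p₀) / p₁.
PN = (0.74897 − 0.12818) / 0.74897 = 0.62079 / 0.74897 ≈ 0.8289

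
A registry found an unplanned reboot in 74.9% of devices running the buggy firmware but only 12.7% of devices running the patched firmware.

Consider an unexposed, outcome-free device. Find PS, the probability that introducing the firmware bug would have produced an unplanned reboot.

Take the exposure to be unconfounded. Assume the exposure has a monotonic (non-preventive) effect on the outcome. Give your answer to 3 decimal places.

PS ≈ 0.712

p₁ = 0.749, p₀ = 0.127.
Under exogeneity and monotonicity, PS = (p₁ − p₀) / (1 − p₀).
PS = (0.749 − 0.127) / (1 − 0.127) = 0.622 / 0.873 ≈ 0.7125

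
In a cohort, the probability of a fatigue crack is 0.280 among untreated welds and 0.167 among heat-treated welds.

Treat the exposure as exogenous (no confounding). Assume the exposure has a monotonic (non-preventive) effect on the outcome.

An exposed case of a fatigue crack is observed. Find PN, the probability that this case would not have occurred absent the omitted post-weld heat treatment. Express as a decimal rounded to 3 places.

PN ≈ 0.404

Let p₁ = 0.28, p₀ = 0.167.
Under exogeneity and monotonicity, PN = (p₁ − p₀) / p₁.
PN = (0.28 − 0.167) / 0.28 = 0.113 / 0.28 ≈ 0.4036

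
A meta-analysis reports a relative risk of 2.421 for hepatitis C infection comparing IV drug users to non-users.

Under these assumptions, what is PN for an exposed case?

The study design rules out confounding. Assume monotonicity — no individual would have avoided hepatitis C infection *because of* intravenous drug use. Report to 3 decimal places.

PN ≈ 0.587

Under exogeneity and monotonicity, PN = (RR − 1) / RR = 1 − 1/RR.
PN = (2.421 − 1) / 2.421 = 1.421 / 2.421 ≈ 0.5869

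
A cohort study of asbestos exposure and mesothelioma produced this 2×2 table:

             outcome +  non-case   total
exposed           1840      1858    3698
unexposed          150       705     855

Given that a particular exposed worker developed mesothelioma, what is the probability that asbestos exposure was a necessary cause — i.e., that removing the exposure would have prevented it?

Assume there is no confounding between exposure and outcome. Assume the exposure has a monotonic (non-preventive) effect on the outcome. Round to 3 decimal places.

p₁ = P(outcome | exposed) = 1840/3698 = 0.49757
p₀ = P(outcome | unexposed) = 150/855 = 0.17544
Under exogeneity and monotonicity, PN = (p₁ − p₀)/p₁.
PN = (0.49757 − 0.17544) / 0.49757 ≈ 0.6474

PN ≈ 0.647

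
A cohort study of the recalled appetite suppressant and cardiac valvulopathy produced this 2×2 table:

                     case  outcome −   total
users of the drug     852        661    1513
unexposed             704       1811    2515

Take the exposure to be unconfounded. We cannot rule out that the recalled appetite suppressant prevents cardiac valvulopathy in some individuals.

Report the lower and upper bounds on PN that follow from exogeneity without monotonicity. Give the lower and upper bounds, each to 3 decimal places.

p₁ = P(outcome | exposed) = 852/1513 = 0.56312
p₀ = P(outcome | unexposed) = 704/2515 = 0.27992
Under exogeneity alone the bounds on PN are max{0,(p₁−p₀)/p₁} ≤ PN ≤ min{1,(1−p₀)/p₁}.
  lower = (p₁ − p₀)/p₁ = 0.2832 / 0.56312 ≈ 0.5029
  upper = min{1, (1 − p₀)/p₁} = 0.72008 / 0.56312 ≈ 1.2787 → capped at 1

0.503 ≤ PN ≤ 1.000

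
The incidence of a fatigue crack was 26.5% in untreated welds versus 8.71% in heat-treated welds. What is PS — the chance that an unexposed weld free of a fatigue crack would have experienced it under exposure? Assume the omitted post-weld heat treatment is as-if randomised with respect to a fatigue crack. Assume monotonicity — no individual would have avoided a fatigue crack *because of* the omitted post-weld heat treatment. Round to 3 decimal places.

PS ≈ 0.195

p₁ = 0.265, p₀ = 0.0871.
Under exogeneity and monotonicity, PS = (p₁ − p₀) / (1 − p₀).
PS = (0.265 − 0.0871) / (1 − 0.0871) = 0.1779 / 0.9129 ≈ 0.1949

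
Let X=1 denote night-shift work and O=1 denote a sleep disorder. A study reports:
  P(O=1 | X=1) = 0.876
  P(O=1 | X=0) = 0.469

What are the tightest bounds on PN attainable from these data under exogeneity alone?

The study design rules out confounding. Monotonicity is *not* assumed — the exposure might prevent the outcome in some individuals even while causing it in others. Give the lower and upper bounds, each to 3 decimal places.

0.465 ≤ PN ≤ 0.606

Let p₁ = 0.876, p₀ = 0.469.
Under exogeneity alone the bounds on PN are max{0,(p₁−p₀)/p₁} ≤ PN ≤ min{1,(1−p₀)/p₁}.
  lower = (p₁ − p₀)/p₁ = 0.407 / 0.876 ≈ 0.4646
  upper = min{1, (1 − p₀)/p₁} = 0.531 / 0.876 ≈ 0.6062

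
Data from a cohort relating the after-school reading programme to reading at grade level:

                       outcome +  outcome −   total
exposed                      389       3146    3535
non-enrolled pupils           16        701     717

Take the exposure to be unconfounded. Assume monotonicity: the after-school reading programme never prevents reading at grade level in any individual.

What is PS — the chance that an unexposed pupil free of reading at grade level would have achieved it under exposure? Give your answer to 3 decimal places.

p₁ = P(outcome | exposed) = 389/3535 = 0.11004
p₀ = P(outcome | unexposed) = 16/717 = 0.022315
Under exogeneity and monotonicity, PS = (p₁ − p₀) / (1 − p₀).
PS = (0.11004 − 0.022315) / (1 − 0.022315) = 0.087727 / 0.97768 ≈ 0.0897

PS ≈ 0.090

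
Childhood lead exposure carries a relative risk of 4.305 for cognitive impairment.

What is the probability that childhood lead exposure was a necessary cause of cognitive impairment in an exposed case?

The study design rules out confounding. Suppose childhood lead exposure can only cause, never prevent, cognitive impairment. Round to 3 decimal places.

PN ≈ 0.768

Under exogeneity and monotonicity, PN = (RR − 1) / RR = 1 − 1/RR.
PN = (4.305 − 1) / 4.305 = 3.305 / 4.305 ≈ 0.7677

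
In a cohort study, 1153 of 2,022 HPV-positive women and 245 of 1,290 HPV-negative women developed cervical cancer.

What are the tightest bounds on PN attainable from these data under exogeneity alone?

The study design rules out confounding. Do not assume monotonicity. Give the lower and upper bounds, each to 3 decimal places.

p₁ = P(outcome | exposed) = 1153/2022 = 0.57023
p₀ = P(outcome | unexposed) = 245/1290 = 0.18992
Under exogeneity alone the bounds on PN are max{0,(p₁−p₀)/p₁} ≤ PN ≤ min{1,(1−p₀)/p₁}.
  lower = (p₁ − p₀)/p₁ = 0.38031 / 0.57023 ≈ 0.6669
  upper = min{1, (1 − p₀)/p₁} = 0.81008 / 0.57023 ≈ 1.4206 → capped at 1

0.667 ≤ PN ≤ 1.000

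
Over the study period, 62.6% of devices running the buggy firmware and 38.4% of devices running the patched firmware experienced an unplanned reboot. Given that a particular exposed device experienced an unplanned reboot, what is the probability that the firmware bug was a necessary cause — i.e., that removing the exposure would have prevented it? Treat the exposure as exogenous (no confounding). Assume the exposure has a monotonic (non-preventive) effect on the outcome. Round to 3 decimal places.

PN ≈ 0.387

p₁ = 0.626, p₀ = 0.384.
Under exogeneity and monotonicity, PN = (p₁ − p₀) / p₁.
PN = (0.626 − 0.384) / 0.626 = 0.242 / 0.626 ≈ 0.3866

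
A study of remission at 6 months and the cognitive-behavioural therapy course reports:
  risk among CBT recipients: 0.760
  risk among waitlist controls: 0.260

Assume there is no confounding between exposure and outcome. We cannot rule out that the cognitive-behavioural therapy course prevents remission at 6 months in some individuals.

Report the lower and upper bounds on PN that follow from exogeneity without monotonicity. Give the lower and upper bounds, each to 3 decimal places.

0.658 ≤ PN ≤ 0.974

Let p₁ = 0.76, p₀ = 0.26.
Under exogeneity alone the bounds on PN are max{0,(p₁−p₀)/p₁} ≤ PN ≤ min{1,(1−p₀)/p₁}.
  lower = (p₁ − p₀)/p₁ = 0.5 / 0.76 ≈ 0.6579
  upper = min{1, (1 − p₀)/p₁} = 0.74 / 0.76 ≈ 0.9737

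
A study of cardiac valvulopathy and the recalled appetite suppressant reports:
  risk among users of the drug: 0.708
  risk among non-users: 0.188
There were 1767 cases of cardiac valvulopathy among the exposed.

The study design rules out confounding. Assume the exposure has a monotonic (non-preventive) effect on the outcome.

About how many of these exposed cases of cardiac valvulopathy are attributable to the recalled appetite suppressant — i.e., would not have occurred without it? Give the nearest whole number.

about 1298 cases

Let p₁ = 0.708, p₀ = 0.188.
PN = (p₁ − p₀)/p₁ = (0.708 − 0.188) / 0.708 ≈ 0.73446.
Attributable cases ≈ PN × (exposed cases) = 0.73446 × 1767 ≈ 1297.80.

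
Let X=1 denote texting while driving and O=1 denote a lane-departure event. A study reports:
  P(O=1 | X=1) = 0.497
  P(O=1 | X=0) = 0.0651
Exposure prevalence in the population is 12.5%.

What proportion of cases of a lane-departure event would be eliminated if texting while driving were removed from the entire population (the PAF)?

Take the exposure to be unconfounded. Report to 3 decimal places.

PAF ≈ 0.453

Let p₁ = 0.497, p₀ = 0.0651.
Overall risk P(Y=1) = π·p₁ + (1−π)·p₀ = 0.125×0.497 + 0.875×0.0651 = 0.11909.
Under exogeneity, PAF = [P(Y=1) − p₀] / P(Y=1).
PAF = (0.11909 − 0.0651) / 0.11909 ≈ 0.4533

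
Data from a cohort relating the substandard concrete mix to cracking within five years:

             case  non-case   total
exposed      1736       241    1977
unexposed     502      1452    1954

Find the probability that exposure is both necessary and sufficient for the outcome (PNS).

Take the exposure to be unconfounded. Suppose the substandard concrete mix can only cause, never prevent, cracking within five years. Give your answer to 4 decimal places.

PNS ≈ 0.6212

p₁ = P(outcome | exposed) = 1736/1977 = 0.8781
p₀ = P(outcome | unexposed) = 502/1954 = 0.25691
Under exogeneity and monotonicity, PNS = p₁ − p₀.
PNS = 0.8781 − 0.25691 = 0.62119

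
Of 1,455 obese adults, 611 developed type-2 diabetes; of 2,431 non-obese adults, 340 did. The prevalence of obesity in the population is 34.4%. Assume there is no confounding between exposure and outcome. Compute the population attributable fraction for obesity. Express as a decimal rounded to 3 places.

PAF ≈ 0.408

p₁ = P(outcome | exposed) = 611/1455 = 0.41993
p₀ = P(outcome | unexposed) = 340/2431 = 0.13986
Overall risk P(Y=1) = π·p₁ + (1−π)·p₀ = 0.344×0.41993 + 0.656×0.13986 = 0.2362.
Under exogeneity, PAF = [P(Y=1) − p₀] / P(Y=1).
PAF = (0.2362 − 0.13986) / 0.2362 ≈ 0.4079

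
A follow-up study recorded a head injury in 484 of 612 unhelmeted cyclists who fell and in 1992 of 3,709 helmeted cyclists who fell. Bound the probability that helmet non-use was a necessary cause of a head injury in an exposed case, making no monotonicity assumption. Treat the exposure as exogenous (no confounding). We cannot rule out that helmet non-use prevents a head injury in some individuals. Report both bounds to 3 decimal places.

0.321 ≤ PN ≤ 0.585

p₁ = P(outcome | exposed) = 484/612 = 0.79085
p₀ = P(outcome | unexposed) = 1992/3709 = 0.53707
Under exogeneity alone the bounds on PN are max{0,(p₁−p₀)/p₁} ≤ PN ≤ min{1,(1−p₀)/p₁}.
  lower = (p₁ − p₀)/p₁ = 0.25378 / 0.79085 ≈ 0.3209
  upper = min{1, (1 − p₀)/p₁} = 0.46293 / 0.79085 ≈ 0.5854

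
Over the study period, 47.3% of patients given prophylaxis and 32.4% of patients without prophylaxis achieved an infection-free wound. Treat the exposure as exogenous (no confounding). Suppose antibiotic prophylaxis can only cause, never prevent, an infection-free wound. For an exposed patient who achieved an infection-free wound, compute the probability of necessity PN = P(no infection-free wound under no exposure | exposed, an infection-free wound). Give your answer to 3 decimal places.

p₁ = 0.473, p₀ = 0.324.
Under exogeneity and monotonicity, PN = (p₁ − p₀) / p₁.
PN = (0.473 − 0.324) / 0.473 = 0.149 / 0.473 ≈ 0.3150

PN ≈ 0.315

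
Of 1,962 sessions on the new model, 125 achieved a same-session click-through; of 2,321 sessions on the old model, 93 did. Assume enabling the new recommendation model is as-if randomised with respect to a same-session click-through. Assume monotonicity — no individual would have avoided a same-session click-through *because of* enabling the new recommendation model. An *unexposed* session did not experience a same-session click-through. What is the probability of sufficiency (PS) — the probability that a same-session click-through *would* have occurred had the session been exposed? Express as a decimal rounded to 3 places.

p₁ = P(outcome | exposed) = 125/1962 = 0.06371
p₀ = P(outcome | unexposed) = 93/2321 = 0.040069
Under exogeneity and monotonicity, PS = (p₁ − p₀) / (1 − p₀).
PS = (0.06371 − 0.040069) / (1 − 0.040069) = 0.023642 / 0.95993 ≈ 0.0246

PS ≈ 0.025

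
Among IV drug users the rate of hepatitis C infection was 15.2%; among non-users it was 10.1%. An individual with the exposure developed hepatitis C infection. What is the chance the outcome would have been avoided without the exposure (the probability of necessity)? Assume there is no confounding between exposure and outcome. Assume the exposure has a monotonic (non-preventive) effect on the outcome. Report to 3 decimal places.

PN ≈ 0.336

p₁ = 0.152, p₀ = 0.101.
Under exogeneity and monotonicity, PN = (p₁ − p₀) / p₁.
PN = (0.152 − 0.101) / 0.152 = 0.051 / 0.152 ≈ 0.3355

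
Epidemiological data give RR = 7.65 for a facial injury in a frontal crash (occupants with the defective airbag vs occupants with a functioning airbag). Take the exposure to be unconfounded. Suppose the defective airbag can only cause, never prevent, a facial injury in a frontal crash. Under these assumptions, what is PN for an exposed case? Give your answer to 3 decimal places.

Under exogeneity and monotonicity, PN = (RR − 1) / RR = 1 − 1/RR.
PN = (7.65 − 1) / 7.65 = 6.65 / 7.65 ≈ 0.8693

PN ≈ 0.869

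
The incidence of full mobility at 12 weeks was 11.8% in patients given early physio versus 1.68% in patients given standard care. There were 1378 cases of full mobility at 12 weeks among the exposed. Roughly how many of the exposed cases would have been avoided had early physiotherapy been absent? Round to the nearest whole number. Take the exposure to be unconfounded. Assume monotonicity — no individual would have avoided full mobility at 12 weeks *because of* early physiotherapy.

about 1182 cases

p₁ = 0.118, p₀ = 0.0168.
PN = (p₁ − p₀)/p₁ = (0.118 − 0.0168) / 0.118 ≈ 0.85763.
Attributable cases ≈ PN × (exposed cases) = 0.85763 × 1378 ≈ 1181.81.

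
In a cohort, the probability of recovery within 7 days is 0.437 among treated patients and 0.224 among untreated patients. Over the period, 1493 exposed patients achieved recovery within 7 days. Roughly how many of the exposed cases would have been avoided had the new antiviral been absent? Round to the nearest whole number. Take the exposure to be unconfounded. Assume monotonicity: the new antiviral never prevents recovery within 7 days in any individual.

about 728 cases

Let p₁ = 0.437, p₀ = 0.224.
PN = (p₁ − p₀)/p₁ = (0.437 − 0.224) / 0.437 ≈ 0.48741.
Attributable cases ≈ PN × (exposed cases) = 0.48741 × 1493 ≈ 727.71.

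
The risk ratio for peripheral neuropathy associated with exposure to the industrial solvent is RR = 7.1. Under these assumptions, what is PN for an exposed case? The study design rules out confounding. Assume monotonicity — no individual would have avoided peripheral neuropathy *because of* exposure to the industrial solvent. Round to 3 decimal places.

PN ≈ 0.859

Under exogeneity and monotonicity, PN = (RR − 1) / RR = 1 − 1/RR.
PN = (7.1 − 1) / 7.1 = 6.1 / 7.1 ≈ 0.8592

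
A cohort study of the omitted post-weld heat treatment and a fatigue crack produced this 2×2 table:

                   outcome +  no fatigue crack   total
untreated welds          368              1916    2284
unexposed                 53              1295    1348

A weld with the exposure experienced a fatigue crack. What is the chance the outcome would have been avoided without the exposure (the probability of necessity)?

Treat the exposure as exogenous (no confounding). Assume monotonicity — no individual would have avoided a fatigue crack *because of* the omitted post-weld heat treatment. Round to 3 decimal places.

PN ≈ 0.756

p₁ = P(outcome | exposed) = 368/2284 = 0.16112
p₀ = P(outcome | unexposed) = 53/1348 = 0.039318
Under exogeneity and monotonicity, PN = (p₁ − p₀)/p₁.
PN = (0.16112 − 0.039318) / 0.16112 ≈ 0.7560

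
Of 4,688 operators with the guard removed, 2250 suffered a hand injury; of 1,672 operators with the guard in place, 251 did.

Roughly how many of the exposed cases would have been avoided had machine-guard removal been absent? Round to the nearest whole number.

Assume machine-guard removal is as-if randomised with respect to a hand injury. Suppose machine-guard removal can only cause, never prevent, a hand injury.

p₁ = P(outcome | exposed) = 2250/4688 = 0.47995
p₀ = P(outcome | unexposed) = 251/1672 = 0.15012
PN = (p₁ − p₀)/p₁ = (0.47995 − 0.15012) / 0.47995 ≈ 0.68722.
Attributable cases ≈ PN × (exposed cases) = 0.68722 × 2250 ≈ 1546.24.

about 1546 cases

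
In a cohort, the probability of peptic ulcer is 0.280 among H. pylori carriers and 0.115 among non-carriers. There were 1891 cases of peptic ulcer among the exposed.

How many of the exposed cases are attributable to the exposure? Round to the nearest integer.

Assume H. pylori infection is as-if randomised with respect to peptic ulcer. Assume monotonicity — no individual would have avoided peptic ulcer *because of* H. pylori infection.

about 1114 cases

Let p₁ = 0.28, p₀ = 0.115.
PN = (p₁ − p₀)/p₁ = (0.28 − 0.115) / 0.28 ≈ 0.58929.
Attributable cases ≈ PN × (exposed cases) = 0.58929 × 1891 ≈ 1114.34.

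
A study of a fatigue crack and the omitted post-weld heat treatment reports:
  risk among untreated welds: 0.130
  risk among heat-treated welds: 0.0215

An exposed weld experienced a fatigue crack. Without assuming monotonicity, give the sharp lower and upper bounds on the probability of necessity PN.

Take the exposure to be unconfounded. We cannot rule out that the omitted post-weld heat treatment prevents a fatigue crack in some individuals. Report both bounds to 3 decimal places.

0.835 ≤ PN ≤ 1.000

Let p₁ = 0.13, p₀ = 0.0215.
Under exogeneity alone the bounds on PN are max{0,(p₁−p₀)/p₁} ≤ PN ≤ min{1,(1−p₀)/p₁}.
  lower = (p₁ − p₀)/p₁ = 0.1085 / 0.13 ≈ 0.8346
  upper = min{1, (1 − p₀)/p₁} = 0.9785 / 0.13 ≈ 7.5269 → capped at 1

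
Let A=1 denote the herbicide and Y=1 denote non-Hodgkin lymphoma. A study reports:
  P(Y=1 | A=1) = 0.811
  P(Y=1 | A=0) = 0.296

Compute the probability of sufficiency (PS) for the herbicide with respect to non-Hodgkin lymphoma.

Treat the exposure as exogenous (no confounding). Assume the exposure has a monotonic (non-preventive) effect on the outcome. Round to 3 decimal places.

Let p₁ = 0.811, p₀ = 0.296.
Under exogeneity and monotonicity, PS = (p₁ − p₀) / (1 − p₀).
PS = (0.811 − 0.296) / (1 − 0.296) = 0.515 / 0.704 ≈ 0.7315

PS ≈ 0.732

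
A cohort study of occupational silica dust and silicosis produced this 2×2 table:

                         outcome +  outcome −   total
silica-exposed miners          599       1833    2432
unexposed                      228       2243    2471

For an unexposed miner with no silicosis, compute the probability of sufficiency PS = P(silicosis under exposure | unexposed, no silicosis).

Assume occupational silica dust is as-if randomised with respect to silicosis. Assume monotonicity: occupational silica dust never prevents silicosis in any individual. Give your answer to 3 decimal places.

PS ≈ 0.170

p₁ = P(outcome | exposed) = 599/2432 = 0.2463
p₀ = P(outcome | unexposed) = 228/2471 = 0.09227
Under exogeneity and monotonicity, PS = (p₁ − p₀)/(1 − p₀).
PS = (0.2463 − 0.09227) / 0.90773 ≈ 0.1697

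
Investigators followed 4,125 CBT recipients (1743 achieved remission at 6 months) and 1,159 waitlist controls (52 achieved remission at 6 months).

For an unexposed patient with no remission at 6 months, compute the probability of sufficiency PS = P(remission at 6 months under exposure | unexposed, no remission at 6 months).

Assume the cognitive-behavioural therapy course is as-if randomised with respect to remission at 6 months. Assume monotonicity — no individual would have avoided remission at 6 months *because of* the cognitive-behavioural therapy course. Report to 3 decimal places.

p₁ = P(outcome | exposed) = 1743/4125 = 0.42255
p₀ = P(outcome | unexposed) = 52/1159 = 0.044866
Under exogeneity and monotonicity, PS = (p₁ − p₀) / (1 − p₀).
PS = (0.42255 − 0.044866) / (1 − 0.044866) = 0.37768 / 0.95513 ≈ 0.3954

PS ≈ 0.395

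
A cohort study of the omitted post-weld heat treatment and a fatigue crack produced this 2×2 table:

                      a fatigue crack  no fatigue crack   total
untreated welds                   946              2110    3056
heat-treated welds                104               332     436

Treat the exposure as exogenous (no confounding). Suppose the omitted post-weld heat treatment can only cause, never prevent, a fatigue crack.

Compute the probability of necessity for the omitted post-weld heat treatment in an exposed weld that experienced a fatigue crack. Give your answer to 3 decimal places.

PN ≈ 0.229

p₁ = P(outcome | exposed) = 946/3056 = 0.30955
p₀ = P(outcome | unexposed) = 104/436 = 0.23853
Under exogeneity and monotonicity, PN = (p₁ − p₀)/p₁.
PN = (0.30955 − 0.23853) / 0.30955 ≈ 0.2294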